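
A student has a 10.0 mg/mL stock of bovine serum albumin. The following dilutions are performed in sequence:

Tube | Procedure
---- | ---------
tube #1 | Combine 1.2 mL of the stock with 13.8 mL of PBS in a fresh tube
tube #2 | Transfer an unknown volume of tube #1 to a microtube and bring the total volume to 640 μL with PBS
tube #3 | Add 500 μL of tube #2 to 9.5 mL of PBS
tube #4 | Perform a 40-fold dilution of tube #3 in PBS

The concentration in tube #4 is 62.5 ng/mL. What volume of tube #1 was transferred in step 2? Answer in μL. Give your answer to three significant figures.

Step 1: 1.2 mL + 13.8 mL = 15 mL total → factor 15/1.2 = 12.5
Step 2: v brought to 640 μL → factor = 640 μL/v
Step 3: 500 μL + 9.5 mL = 10000 μL total → factor 10000/500 = 20
Step 4: 40-fold → factor 40
Product of known-step factors = 10000
Overall factor = 10.0 mg/mL / (62.5 ng/mL) = 1.6 × 10^5
Step-2 factor = 1.6 × 10^5 / 10000 = 16
v = 640 μL / 16 = 40.0 μL

40.0 μL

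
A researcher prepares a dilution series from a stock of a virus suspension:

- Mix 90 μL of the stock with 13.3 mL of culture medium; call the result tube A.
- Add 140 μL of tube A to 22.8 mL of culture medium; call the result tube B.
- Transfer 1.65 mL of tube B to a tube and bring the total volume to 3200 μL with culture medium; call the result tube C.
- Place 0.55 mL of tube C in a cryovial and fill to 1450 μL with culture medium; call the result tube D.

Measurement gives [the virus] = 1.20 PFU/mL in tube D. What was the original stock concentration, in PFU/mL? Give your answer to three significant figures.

1.50 × 10^5 PFU/mL

Step 1: 90 μL + 13.3 mL = 13390 μL total → factor 13390/90 = 148.78
Step 2: 140 μL + 22.8 mL = 22940 μL total → factor 22940/140 = 163.86
Step 3: 1.65 mL brought to 3200 μL → factor 3.2/1.65 = 1.9394
Step 4: 0.55 mL brought to 1450 μL → factor 1.45/0.55 = 2.6364
Overall dilution factor = 148.78 × 163.86 × 1.9394 × 2.6364 = 1.2464 × 10^5
Stock = 1.20 PFU/mL × 1.2464 × 10^5 = 1.50 × 10^5 PFU/mL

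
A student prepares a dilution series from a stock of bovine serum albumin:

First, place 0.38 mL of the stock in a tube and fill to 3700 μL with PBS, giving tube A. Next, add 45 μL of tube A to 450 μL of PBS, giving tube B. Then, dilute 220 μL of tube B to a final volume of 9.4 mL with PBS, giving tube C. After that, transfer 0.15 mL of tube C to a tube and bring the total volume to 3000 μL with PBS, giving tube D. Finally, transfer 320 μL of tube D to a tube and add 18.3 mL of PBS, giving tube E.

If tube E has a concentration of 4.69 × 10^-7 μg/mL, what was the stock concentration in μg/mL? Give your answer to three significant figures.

Step 1: 0.38 mL brought to 3700 μL → factor 3.7/0.38 = 9.7368
Step 2: 45 μL + 450 μL = 495 μL total → factor 495/45 = 11
Step 3: 220 μL brought to 9.4 mL → factor 9400/220 = 42.727
Step 4: 0.15 mL brought to 3000 μL → factor 3/0.15 = 20
Step 5: 320 μL + 18.3 mL = 18620 μL total → factor 18620/320 = 58.188
Overall dilution factor = 9.7368 × 11 × 42.727 × 20 × 58.188 = 5.3257 × 10^6
Stock = 4.69 × 10^-7 μg/mL × 5.3257 × 10^6 = 2.50 μg/mL

2.50 μg/mL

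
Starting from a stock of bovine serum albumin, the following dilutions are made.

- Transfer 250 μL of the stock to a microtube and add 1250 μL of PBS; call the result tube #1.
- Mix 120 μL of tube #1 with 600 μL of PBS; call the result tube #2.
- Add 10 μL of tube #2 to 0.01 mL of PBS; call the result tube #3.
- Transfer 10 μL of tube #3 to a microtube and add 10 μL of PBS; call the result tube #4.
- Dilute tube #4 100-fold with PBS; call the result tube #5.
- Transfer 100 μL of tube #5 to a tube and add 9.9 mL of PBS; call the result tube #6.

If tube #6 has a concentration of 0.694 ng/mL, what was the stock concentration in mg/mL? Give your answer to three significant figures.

Step 1: 250 μL + 1250 μL = 1500 μL total → factor 1500/250 = 6
Step 2: 120 μL + 600 μL = 720 μL total → factor 720/120 = 6
Step 3: 10 μL + 0.01 mL = 20 μL total → factor 20/10 = 2
Step 4: 10 μL + 10 μL = 20 μL total → factor 20/10 = 2
Step 5: 100-fold → factor 100
Step 6: 100 μL + 9.9 mL = 10000 μL total → factor 10000/100 = 100
Overall dilution factor = 6 × 6 × 2 × 2 × 100 × 100 = 1.44 × 10^6
Stock = 0.694 ng/mL × 1.44 × 10^6 = 9.994 × 10^5 ng/mL = 0.999 mg/mL

0.999 mg/mL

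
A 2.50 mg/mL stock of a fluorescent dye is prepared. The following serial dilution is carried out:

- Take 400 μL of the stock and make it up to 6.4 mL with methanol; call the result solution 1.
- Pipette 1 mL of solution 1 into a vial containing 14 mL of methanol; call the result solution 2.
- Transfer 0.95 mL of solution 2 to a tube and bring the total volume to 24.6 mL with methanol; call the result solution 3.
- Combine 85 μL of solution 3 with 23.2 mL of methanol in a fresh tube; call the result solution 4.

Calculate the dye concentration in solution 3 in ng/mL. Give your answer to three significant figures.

Step 1: 400 μL brought to 6.4 mL → factor 6400/400 = 16
Step 2: 1 mL + 14 mL = 15 mL total → factor 15/1 = 15
Step 3: 0.95 mL brought to 24.6 mL → factor 24.6/0.95 = 25.895
Dilution factor through solution 3 = 16 × 15 × 25.895 = 6214.7
[solution 3] = 2.50 mg/mL / 6214.7 = 0.0004023 mg/mL = 402 ng/mL

402 ng/mL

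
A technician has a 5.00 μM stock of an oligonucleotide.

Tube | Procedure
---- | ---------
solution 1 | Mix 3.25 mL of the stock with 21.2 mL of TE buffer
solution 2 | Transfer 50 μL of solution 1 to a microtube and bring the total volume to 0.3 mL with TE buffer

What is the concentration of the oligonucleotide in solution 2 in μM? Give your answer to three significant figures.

Step 1: 3.25 mL + 21.2 mL = 24.45 mL total → factor 24.45/3.25 = 7.5231
Step 2: 50 μL brought to 0.3 mL → factor 300/50 = 6
Overall dilution factor = 7.5231 × 6 = 45.138
Final = 5.00 μM / 45.138 = 0.111 μM

0.111 μM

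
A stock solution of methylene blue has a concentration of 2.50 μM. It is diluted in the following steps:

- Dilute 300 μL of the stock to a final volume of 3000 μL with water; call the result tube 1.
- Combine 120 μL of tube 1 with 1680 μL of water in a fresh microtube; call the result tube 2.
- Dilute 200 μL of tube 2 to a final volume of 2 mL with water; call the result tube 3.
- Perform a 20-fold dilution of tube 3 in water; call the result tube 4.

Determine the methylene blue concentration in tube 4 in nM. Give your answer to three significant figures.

0.0833 nM

Step 1: 300 μL brought to 3000 μL → factor 3000/300 = 10
Step 2: 120 μL + 1680 μL = 1800 μL total → factor 1800/120 = 15
Step 3: 200 μL brought to 2 mL → factor 2000/200 = 10
Step 4: 20-fold → factor 20
Overall dilution factor = 10 × 15 × 10 × 20 = 30000
Final = 2.50 μM / 30000 = 8.333 × 10^-5 μM = 0.0833 nM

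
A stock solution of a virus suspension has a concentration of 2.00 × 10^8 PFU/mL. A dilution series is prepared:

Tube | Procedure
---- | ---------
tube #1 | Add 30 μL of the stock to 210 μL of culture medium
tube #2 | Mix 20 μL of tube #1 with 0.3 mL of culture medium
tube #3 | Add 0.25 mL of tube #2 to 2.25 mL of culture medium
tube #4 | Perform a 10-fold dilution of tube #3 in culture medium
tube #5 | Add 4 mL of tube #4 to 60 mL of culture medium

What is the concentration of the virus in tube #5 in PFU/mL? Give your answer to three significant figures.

Step 1: 30 μL + 210 μL = 240 μL total → factor 240/30 = 8
Step 2: 20 μL + 0.3 mL = 320 μL total → factor 320/20 = 16
Step 3: 0.25 mL + 2.25 mL = 2.5 mL total → factor 2.5/0.25 = 10
Step 4: 10-fold → factor 10
Step 5: 4 mL + 60 mL = 64 mL total → factor 64/4 = 16
Overall dilution factor = 8 × 16 × 10 × 10 × 16 = 2.048 × 10^5
Final = 2.00 × 10^8 PFU/mL / 2.048 × 10^5 = 977 PFU/mL

977 PFU/mL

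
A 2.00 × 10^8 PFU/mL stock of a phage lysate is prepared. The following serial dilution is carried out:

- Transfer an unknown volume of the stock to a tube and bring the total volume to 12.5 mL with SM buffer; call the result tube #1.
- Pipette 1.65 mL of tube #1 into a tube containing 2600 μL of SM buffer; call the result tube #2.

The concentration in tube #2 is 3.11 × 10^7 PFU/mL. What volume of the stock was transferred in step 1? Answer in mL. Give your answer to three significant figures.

Step 1: v brought to 12.5 mL → factor = 12.5 mL/v
Step 2: 1.65 mL + 2600 μL = 4.25 mL total → factor 4.25/1.65 = 2.5758
Product of known-step factors = 2.5758
Overall factor = 2.00 × 10^8 PFU/mL / (3.11 × 10^7 PFU/mL) = 6.4309
Step-1 factor = 6.4309 / 2.5758 = 2.4967
v = 12.5 mL / 2.4967 = 5.01 mL

5.01 mL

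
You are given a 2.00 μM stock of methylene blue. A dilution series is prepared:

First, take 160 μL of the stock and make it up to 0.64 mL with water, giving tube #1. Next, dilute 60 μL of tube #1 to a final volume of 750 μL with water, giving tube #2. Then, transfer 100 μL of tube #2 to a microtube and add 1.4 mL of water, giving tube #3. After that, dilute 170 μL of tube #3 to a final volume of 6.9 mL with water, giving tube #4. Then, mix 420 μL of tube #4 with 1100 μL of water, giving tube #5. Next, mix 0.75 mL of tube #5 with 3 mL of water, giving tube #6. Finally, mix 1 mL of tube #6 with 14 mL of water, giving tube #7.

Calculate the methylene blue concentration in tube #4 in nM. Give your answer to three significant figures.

0.0657 nM

Step 1: 160 μL brought to 0.64 mL → factor 640/160 = 4
Step 2: 60 μL brought to 750 μL → factor 750/60 = 12.5
Step 3: 100 μL + 1.4 mL = 1500 μL total → factor 1500/100 = 15
Step 4: 170 μL brought to 6.9 mL → factor 6900/170 = 40.588
Dilution factor through tube #4 = 4 × 12.5 × 15 × 40.588 = 30441
[tube #4] = 2.00 μM / 30441 = 6.570 × 10^-5 μM = 0.0657 nM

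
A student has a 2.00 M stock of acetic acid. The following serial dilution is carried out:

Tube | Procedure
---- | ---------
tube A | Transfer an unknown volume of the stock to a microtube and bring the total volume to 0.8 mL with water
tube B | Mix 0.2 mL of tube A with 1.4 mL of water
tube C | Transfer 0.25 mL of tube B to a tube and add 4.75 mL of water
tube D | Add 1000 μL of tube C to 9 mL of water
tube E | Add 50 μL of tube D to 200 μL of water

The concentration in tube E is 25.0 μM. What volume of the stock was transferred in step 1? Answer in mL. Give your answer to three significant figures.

Step 1: v brought to 0.8 mL → factor = 0.8 mL/v
Step 2: 0.2 mL + 1.4 mL = 1.6 mL total → factor 1.6/0.2 = 8
Step 3: 0.25 mL + 4.75 mL = 5 mL total → factor 5/0.25 = 20
Step 4: 1000 μL + 9 mL = 10000 μL total → factor 10000/1000 = 10
Step 5: 50 μL + 200 μL = 250 μL total → factor 250/50 = 5
Product of known-step factors = 8000
Overall factor = 2.00 M / (25.0 μM) = 80000
Step-1 factor = 80000 / 8000 = 10
v = 0.8 mL / 10 = 0.0800 mL

0.0800 mL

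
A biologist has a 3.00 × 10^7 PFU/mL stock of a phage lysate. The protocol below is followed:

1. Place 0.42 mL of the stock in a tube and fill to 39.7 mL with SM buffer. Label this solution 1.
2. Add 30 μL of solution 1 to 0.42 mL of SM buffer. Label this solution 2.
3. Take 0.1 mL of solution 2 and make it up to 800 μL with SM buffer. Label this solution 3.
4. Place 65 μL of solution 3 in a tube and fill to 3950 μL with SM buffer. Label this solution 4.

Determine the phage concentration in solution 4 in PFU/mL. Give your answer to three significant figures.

Step 1: 0.42 mL brought to 39.7 mL → factor 39.7/0.42 = 94.524
Step 2: 30 μL + 0.42 mL = 450 μL total → factor 450/30 = 15
Step 3: 0.1 mL brought to 800 μL → factor 0.8/0.1 = 8
Step 4: 65 μL brought to 3950 μL → factor 3950/65 = 60.769
Overall dilution factor = 94.524 × 15 × 8 × 60.769 = 6.893 × 10^5
Final = 3.00 × 10^7 PFU/mL / 6.893 × 10^5 = 43.5 PFU/mL

43.5 PFU/mL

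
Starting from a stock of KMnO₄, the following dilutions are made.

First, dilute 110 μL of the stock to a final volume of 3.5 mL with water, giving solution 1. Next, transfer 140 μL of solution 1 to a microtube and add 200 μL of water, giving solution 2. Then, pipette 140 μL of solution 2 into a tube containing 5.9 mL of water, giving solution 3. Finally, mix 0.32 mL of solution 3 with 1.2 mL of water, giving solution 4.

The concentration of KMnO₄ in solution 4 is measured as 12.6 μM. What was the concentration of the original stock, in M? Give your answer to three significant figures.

0.200 M

Step 1: 110 μL brought to 3.5 mL → factor 3500/110 = 31.818
Step 2: 140 μL + 200 μL = 340 μL total → factor 340/140 = 2.4286
Step 3: 140 μL + 5.9 mL = 6040 μL total → factor 6040/140 = 43.143
Step 4: 0.32 mL + 1.2 mL = 1.52 mL total → factor 1.52/0.32 = 4.75
Overall dilution factor = 31.818 × 2.4286 × 43.143 × 4.75 = 15835
Stock = 12.6 μM × 15835 = 1.995 × 10^5 μM = 0.200 M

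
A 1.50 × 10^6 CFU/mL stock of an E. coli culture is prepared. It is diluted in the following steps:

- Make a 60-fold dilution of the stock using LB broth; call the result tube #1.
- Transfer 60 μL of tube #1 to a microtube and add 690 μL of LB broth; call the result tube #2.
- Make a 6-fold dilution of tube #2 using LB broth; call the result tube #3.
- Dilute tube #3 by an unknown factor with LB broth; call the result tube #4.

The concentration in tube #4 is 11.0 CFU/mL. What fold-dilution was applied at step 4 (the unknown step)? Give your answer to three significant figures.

Step 1: 60-fold → factor 60
Step 2: 60 μL + 690 μL = 750 μL total → factor 750/60 = 12.5
Step 3: 6-fold → factor 6
Step 4: unknown factor x
Product of known-step factors = 4500
Overall factor = 1.50 × 10^6 CFU/mL / (11.0 CFU/mL) = 1.3636 × 10^5
x = 1.3636 × 10^5 / 4500 = 30.3

30.3-fold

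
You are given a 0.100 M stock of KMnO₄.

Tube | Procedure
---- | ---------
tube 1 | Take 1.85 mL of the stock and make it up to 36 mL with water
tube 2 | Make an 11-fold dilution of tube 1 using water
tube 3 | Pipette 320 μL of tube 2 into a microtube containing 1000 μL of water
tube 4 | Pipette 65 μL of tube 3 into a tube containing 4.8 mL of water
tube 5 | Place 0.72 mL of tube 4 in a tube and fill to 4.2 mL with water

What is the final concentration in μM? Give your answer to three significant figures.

Step 1: 1.85 mL brought to 36 mL → factor 36/1.85 = 19.459
Step 2: 11-fold → factor 11
Step 3: 320 μL + 1000 μL = 1320 μL total → factor 1320/320 = 4.125
Step 4: 65 μL + 4.8 mL = 4865 μL total → factor 4865/65 = 74.846
Step 5: 0.72 mL brought to 4.2 mL → factor 4.2/0.72 = 5.8333
Overall dilution factor = 19.459 × 11 × 4.125 × 74.846 × 5.8333 = 3.8551 × 10^5
Final = 0.100 M / 3.8551 × 10^5 = 2.594 × 10^-7 M = 0.259 μM

0.259 μM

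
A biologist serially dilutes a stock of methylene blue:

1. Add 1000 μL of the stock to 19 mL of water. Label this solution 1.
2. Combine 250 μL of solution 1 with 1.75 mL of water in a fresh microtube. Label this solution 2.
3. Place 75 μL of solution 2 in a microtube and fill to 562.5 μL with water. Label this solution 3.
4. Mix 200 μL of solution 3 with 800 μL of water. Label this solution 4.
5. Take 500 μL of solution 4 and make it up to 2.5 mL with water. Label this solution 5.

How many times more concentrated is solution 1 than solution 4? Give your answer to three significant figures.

300

Step 1: 1000 μL + 19 mL = 20000 μL total → factor 20000/1000 = 20
Step 2: 250 μL + 1.75 mL = 2000 μL total → factor 2000/250 = 8
Step 3: 75 μL brought to 562.5 μL → factor 562.5/75 = 7.5
Step 4: 200 μL + 800 μL = 1000 μL total → factor 1000/200 = 5
Dilution factor to solution 1 = 20; to solution 4 = 6000
[solution 1]/[solution 4] = (factor to solution 4)/(factor to solution 1) = 6000/20 = 300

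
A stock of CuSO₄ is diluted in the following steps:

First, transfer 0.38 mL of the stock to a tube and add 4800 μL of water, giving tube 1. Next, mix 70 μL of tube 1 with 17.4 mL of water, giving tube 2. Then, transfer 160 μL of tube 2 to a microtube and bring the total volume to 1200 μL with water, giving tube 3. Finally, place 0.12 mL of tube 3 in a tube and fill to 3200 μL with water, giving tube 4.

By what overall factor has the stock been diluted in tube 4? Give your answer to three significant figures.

6.80 × 10^5

Step 1: 0.38 mL + 4800 μL = 5.18 mL total → factor 5.18/0.38 = 13.632
Step 2: 70 μL + 17.4 mL = 17470 μL total → factor 17470/70 = 249.57
Step 3: 160 μL brought to 1200 μL → factor 1200/160 = 7.5
Step 4: 0.12 mL brought to 3200 μL → factor 3.2/0.12 = 26.667
Overall dilution factor = 13.632 × 249.57 × 7.5 × 26.667 = 6.8041 × 10^5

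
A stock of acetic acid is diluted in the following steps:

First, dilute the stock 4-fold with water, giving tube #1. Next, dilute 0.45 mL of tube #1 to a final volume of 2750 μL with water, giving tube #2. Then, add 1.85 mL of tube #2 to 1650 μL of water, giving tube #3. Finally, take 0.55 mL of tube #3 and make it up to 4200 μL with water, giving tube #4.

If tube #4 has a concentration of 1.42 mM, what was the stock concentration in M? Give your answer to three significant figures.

Step 1: 4-fold → factor 4
Step 2: 0.45 mL brought to 2750 μL → factor 2.75/0.45 = 6.1111
Step 3: 1.85 mL + 1650 μL = 3.5 mL total → factor 3.5/1.85 = 1.8919
Step 4: 0.55 mL brought to 4200 μL → factor 4.2/0.55 = 7.6364
Overall dilution factor = 4 × 6.1111 × 1.8919 × 7.6364 = 353.15
Stock = 1.42 mM × 353.15 = 501.5 mM = 0.501 M

0.501 M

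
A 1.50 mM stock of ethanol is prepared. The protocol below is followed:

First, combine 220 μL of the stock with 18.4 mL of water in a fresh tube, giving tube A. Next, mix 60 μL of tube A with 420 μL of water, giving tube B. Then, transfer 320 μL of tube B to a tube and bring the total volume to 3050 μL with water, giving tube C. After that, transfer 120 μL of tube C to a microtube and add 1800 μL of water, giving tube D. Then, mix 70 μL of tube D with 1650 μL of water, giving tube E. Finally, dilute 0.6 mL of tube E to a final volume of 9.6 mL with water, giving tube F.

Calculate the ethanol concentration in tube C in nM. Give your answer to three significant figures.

232 nM

Step 1: 220 μL + 18.4 mL = 18620 μL total → factor 18620/220 = 84.636
Step 2: 60 μL + 420 μL = 480 μL total → factor 480/60 = 8
Step 3: 320 μL brought to 3050 μL → factor 3050/320 = 9.5312
Dilution factor through tube C = 84.636 × 8 × 9.5312 = 6453.5
[tube C] = 1.50 mM / 6453.5 = 0.0002324 mM = 232 nM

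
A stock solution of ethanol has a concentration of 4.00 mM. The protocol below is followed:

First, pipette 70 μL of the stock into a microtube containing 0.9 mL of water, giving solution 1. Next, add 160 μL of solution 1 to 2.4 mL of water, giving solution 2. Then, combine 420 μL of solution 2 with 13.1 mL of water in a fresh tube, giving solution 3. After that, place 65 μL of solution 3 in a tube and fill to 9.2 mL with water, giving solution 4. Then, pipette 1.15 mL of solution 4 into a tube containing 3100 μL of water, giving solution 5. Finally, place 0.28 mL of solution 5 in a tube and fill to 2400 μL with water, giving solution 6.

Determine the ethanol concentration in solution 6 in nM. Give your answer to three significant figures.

0.125 nM

Step 1: 70 μL + 0.9 mL = 970 μL total → factor 970/70 = 13.857
Step 2: 160 μL + 2.4 mL = 2560 μL total → factor 2560/160 = 16
Step 3: 420 μL + 13.1 mL = 13520 μL total → factor 13520/420 = 32.19
Step 4: 65 μL brought to 9.2 mL → factor 9200/65 = 141.54
Step 5: 1.15 mL + 3100 μL = 4.25 mL total → factor 4.25/1.15 = 3.6957
Step 6: 0.28 mL brought to 2400 μL → factor 2.4/0.28 = 8.5714
Overall dilution factor = 13.857 × 16 × 32.19 × 141.54 × 3.6957 × 8.5714 = 3.1999 × 10^7
Final = 4.00 mM / 3.1999 × 10^7 = 1.250 × 10^-7 mM = 0.125 nM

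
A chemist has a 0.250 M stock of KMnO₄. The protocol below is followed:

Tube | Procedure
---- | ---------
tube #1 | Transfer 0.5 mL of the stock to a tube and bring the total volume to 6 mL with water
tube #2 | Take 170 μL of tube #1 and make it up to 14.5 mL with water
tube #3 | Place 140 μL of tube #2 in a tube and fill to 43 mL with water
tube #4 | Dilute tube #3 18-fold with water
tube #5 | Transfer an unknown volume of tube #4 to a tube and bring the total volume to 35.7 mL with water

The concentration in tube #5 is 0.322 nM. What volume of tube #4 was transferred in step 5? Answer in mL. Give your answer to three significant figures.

0.260 mL

Step 1: 0.5 mL brought to 6 mL → factor 6/0.5 = 12
Step 2: 170 μL brought to 14.5 mL → factor 14500/170 = 85.294
Step 3: 140 μL brought to 43 mL → factor 43000/140 = 307.14
Step 4: 18-fold → factor 18
Step 5: v brought to 35.7 mL → factor = 35.7 mL/v
Product of known-step factors = 5.6587 × 10^6
Overall factor = 0.250 M / (0.322 nM) = 7.764 × 10^8
Step-5 factor = 7.764 × 10^8 / 5.6587 × 10^6 = 137.21
v = 35.7 mL / 137.21 = 0.260 mL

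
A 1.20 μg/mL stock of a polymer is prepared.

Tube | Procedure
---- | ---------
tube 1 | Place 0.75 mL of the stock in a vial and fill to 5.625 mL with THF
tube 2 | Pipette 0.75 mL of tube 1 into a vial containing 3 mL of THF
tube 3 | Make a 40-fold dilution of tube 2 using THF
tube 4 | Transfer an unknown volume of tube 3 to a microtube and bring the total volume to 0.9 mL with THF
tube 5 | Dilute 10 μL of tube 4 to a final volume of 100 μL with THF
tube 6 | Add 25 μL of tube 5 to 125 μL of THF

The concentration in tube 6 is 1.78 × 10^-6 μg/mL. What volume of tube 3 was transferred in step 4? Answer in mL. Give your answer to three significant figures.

Step 1: 0.75 mL brought to 5.625 mL → factor 5.625/0.75 = 7.5
Step 2: 0.75 mL + 3 mL = 3.75 mL total → factor 3.75/0.75 = 5
Step 3: 40-fold → factor 40
Step 4: v brought to 0.9 mL → factor = 0.9 mL/v
Step 5: 10 μL brought to 100 μL → factor 100/10 = 10
Step 6: 25 μL + 125 μL = 150 μL total → factor 150/25 = 6
Product of known-step factors = 90000
Overall factor = 1.20 μg/mL / (1.78 × 10^-6 μg/mL) = 6.7416 × 10^5
Step-4 factor = 6.7416 × 10^5 / 90000 = 7.4906
v = 0.9 mL / 7.4906 = 0.120 mL

0.120 mL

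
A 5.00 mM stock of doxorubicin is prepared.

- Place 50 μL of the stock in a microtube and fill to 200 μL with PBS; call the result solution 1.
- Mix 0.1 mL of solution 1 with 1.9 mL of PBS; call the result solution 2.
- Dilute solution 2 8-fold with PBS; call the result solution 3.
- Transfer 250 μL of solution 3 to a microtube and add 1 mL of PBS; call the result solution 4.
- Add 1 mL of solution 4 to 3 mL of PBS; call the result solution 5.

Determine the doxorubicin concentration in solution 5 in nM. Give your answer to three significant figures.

Step 1: 50 μL brought to 200 μL → factor 200/50 = 4
Step 2: 0.1 mL + 1.9 mL = 2 mL total → factor 2/0.1 = 20
Step 3: 8-fold → factor 8
Step 4: 250 μL + 1 mL = 1250 μL total → factor 1250/250 = 5
Step 5: 1 mL + 3 mL = 4 mL total → factor 4/1 = 4
Overall dilution factor = 4 × 20 × 8 × 5 × 4 = 12800
Final = 5.00 mM / 12800 = 0.0003906 mM = 391 nM

391 nM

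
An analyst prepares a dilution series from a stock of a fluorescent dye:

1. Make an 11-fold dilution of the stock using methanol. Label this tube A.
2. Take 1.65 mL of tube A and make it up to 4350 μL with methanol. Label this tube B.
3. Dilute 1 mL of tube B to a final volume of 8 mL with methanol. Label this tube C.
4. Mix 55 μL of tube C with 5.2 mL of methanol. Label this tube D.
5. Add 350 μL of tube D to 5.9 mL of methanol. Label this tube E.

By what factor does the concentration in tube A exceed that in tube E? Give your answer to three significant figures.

3.60 × 10^4

Step 1: 11-fold → factor 11
Step 2: 1.65 mL brought to 4350 μL → factor 4.35/1.65 = 2.6364
Step 3: 1 mL brought to 8 mL → factor 8/1 = 8
Step 4: 55 μL + 5.2 mL = 5255 μL total → factor 5255/55 = 95.545
Step 5: 350 μL + 5.9 mL = 6250 μL total → factor 6250/350 = 17.857
Dilution factor to tube A = 11; to tube E = 3.9583 × 10^5
[tube A]/[tube E] = (factor to tube E)/(factor to tube A) = 3.9583 × 10^5/11 = 3.60 × 10^4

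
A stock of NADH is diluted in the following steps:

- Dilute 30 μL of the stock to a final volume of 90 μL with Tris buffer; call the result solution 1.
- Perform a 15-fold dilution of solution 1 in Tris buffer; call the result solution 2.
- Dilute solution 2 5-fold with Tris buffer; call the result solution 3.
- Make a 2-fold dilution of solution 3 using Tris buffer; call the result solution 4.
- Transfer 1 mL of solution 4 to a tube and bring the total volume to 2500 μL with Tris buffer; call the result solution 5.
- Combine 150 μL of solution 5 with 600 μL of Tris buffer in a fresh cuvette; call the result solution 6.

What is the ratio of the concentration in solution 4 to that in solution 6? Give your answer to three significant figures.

Step 1: 30 μL brought to 90 μL → factor 90/30 = 3
Step 2: 15-fold → factor 15
Step 3: 5-fold → factor 5
Step 4: 2-fold → factor 2
Step 5: 1 mL brought to 2500 μL → factor 2.5/1 = 2.5
Step 6: 150 μL + 600 μL = 750 μL total → factor 750/150 = 5
Dilution factor to solution 4 = 450; to solution 6 = 5625
[solution 4]/[solution 6] = (factor to solution 6)/(factor to solution 4) = 5625/450 = 12.5

12.5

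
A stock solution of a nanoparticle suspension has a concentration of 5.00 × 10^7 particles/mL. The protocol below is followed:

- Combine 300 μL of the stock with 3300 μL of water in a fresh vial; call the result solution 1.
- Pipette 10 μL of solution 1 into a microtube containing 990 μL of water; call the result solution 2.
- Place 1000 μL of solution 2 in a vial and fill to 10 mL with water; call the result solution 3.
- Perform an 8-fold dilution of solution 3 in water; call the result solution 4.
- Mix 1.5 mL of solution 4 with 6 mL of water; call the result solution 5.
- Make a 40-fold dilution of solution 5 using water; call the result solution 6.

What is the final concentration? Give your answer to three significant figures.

2.60 particles/mL

Step 1: 300 μL + 3300 μL = 3600 μL total → factor 3600/300 = 12
Step 2: 10 μL + 990 μL = 1000 μL total → factor 1000/10 = 100
Step 3: 1000 μL brought to 10 mL → factor 10000/1000 = 10
Step 4: 8-fold → factor 8
Step 5: 1.5 mL + 6 mL = 7.5 mL total → factor 7.5/1.5 = 5
Step 6: 40-fold → factor 40
Overall dilution factor = 12 × 100 × 10 × 8 × 5 × 40 = 1.92 × 10^7
Final = 5.00 × 10^7 particles/mL / 1.92 × 10^7 = 2.60 particles/mL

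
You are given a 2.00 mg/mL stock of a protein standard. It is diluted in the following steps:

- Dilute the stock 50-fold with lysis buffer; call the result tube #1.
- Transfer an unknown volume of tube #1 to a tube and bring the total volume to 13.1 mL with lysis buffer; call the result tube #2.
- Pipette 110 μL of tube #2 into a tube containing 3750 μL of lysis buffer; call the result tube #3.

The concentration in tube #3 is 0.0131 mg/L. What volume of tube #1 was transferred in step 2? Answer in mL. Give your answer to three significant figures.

0.151 mL

Step 1: 50-fold → factor 50
Step 2: v brought to 13.1 mL → factor = 13.1 mL/v
Step 3: 110 μL + 3750 μL = 3860 μL total → factor 3860/110 = 35.091
Product of known-step factors = 1754.5
Overall factor = 2.00 mg/mL / (0.0131 mg/L) = 1.5267 × 10^5
Step-2 factor = 1.5267 × 10^5 / 1754.5 = 87.015
v = 13.1 mL / 87.015 = 0.151 mL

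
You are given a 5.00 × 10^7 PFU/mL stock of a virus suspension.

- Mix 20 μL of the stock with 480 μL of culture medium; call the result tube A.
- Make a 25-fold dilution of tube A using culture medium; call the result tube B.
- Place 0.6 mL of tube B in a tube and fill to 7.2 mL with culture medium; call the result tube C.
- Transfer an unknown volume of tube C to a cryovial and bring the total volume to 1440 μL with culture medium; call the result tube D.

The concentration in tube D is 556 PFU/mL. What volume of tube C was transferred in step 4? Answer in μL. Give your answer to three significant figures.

Step 1: 20 μL + 480 μL = 500 μL total → factor 500/20 = 25
Step 2: 25-fold → factor 25
Step 3: 0.6 mL brought to 7.2 mL → factor 7.2/0.6 = 12
Step 4: v brought to 1440 μL → factor = 1440 μL/v
Product of known-step factors = 7500
Overall factor = 5.00 × 10^7 PFU/mL / (556 PFU/mL) = 89928
Step-4 factor = 89928 / 7500 = 11.99
v = 1440 μL / 11.99 = 120 μL

120 μL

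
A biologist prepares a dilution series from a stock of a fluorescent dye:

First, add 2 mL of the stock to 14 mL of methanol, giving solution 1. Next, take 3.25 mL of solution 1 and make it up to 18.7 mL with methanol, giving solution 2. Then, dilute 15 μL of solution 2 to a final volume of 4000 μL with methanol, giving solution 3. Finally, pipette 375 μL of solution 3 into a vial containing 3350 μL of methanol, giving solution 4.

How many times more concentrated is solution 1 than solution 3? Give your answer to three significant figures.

Step 1: 2 mL + 14 mL = 16 mL total → factor 16/2 = 8
Step 2: 3.25 mL brought to 18.7 mL → factor 18.7/3.25 = 5.7538
Step 3: 15 μL brought to 4000 μL → factor 4000/15 = 266.67
Dilution factor to solution 1 = 8; to solution 3 = 12275
[solution 1]/[solution 3] = (factor to solution 3)/(factor to solution 1) = 12275/8 = 1.53 × 10^3

1.53 × 10^3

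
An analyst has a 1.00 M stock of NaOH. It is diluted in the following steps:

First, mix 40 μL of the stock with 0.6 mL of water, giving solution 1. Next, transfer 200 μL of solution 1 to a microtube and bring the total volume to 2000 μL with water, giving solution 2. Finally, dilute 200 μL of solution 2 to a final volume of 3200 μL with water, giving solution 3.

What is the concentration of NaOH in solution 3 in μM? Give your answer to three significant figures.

Step 1: 40 μL + 0.6 mL = 640 μL total → factor 640/40 = 16
Step 2: 200 μL brought to 2000 μL → factor 2000/200 = 10
Step 3: 200 μL brought to 3200 μL → factor 3200/200 = 16
Overall dilution factor = 16 × 10 × 16 = 2560
Final = 1.00 M / 2560 = 0.0003906 M = 391 μM

391 μM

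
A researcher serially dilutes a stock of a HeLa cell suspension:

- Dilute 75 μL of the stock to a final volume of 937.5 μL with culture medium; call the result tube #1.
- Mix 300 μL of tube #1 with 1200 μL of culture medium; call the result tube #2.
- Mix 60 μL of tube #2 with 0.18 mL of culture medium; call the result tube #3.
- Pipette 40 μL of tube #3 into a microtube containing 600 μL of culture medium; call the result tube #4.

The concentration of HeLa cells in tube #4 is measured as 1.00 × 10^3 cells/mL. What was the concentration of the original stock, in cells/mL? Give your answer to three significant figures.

4.00 × 10^6 cells/mL

Step 1: 75 μL brought to 937.5 μL → factor 937.5/75 = 12.5
Step 2: 300 μL + 1200 μL = 1500 μL total → factor 1500/300 = 5
Step 3: 60 μL + 0.18 mL = 240 μL total → factor 240/60 = 4
Step 4: 40 μL + 600 μL = 640 μL total → factor 640/40 = 16
Overall dilution factor = 12.5 × 5 × 4 × 16 = 4000
Stock = 1.00 × 10^3 cells/mL × 4000 = 4.00 × 10^6 cells/mL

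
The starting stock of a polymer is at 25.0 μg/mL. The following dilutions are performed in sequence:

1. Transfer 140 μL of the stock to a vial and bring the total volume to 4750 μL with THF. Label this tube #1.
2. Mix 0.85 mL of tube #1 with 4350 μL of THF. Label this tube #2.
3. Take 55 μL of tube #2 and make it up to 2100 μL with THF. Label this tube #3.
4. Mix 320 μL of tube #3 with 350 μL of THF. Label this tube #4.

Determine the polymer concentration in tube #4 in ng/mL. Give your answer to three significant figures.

Step 1: 140 μL brought to 4750 μL → factor 4750/140 = 33.929
Step 2: 0.85 mL + 4350 μL = 5.2 mL total → factor 5.2/0.85 = 6.1176
Step 3: 55 μL brought to 2100 μL → factor 2100/55 = 38.182
Step 4: 320 μL + 350 μL = 670 μL total → factor 670/320 = 2.0938
Overall dilution factor = 33.929 × 6.1176 × 38.182 × 2.0938 = 16593
Final = 25.0 μg/mL / 16593 = 0.001507 μg/mL = 1.51 ng/mL

1.51 ng/mL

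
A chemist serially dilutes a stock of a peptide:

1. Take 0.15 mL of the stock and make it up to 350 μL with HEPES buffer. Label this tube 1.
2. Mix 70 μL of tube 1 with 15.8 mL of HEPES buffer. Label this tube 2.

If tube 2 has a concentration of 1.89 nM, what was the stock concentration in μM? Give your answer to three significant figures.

1.00 μM

Step 1: 0.15 mL brought to 350 μL → factor 0.35/0.15 = 2.3333
Step 2: 70 μL + 15.8 mL = 15870 μL total → factor 15870/70 = 226.71
Overall dilution factor = 2.3333 × 226.71 = 529
Stock = 1.89 nM × 529 = 999.8 nM = 1.00 μM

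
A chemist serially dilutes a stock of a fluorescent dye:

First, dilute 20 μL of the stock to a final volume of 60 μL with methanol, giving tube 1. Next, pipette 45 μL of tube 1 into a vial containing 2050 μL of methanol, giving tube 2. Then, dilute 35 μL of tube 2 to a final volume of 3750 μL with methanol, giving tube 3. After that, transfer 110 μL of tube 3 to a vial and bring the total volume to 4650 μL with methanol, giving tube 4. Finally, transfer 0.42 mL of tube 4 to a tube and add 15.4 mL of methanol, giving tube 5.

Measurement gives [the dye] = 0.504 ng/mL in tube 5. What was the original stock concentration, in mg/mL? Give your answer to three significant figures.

12.0 mg/mL

Step 1: 20 μL brought to 60 μL → factor 60/20 = 3
Step 2: 45 μL + 2050 μL = 2095 μL total → factor 2095/45 = 46.556
Step 3: 35 μL brought to 3750 μL → factor 3750/35 = 107.14
Step 4: 110 μL brought to 4650 μL → factor 4650/110 = 42.273
Step 5: 0.42 mL + 15.4 mL = 15.82 mL total → factor 15.82/0.42 = 37.667
Overall dilution factor = 3 × 46.556 × 107.14 × 42.273 × 37.667 = 2.3827 × 10^7
Stock = 0.504 ng/mL × 2.3827 × 10^7 = 1.201 × 10^7 ng/mL = 12.0 mg/mL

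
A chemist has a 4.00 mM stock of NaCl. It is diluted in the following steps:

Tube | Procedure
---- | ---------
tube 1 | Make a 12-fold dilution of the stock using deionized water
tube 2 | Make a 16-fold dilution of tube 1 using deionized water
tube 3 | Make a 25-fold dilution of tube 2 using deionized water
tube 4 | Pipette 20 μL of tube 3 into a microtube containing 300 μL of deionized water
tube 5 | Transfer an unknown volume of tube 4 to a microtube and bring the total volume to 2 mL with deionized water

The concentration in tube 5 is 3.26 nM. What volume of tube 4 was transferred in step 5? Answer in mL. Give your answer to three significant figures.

Step 1: 12-fold → factor 12
Step 2: 16-fold → factor 16
Step 3: 25-fold → factor 25
Step 4: 20 μL + 300 μL = 320 μL total → factor 320/20 = 16
Step 5: v brought to 2 mL → factor = 2 mL/v
Product of known-step factors = 76800
Overall factor = 4.00 mM / (3.26 nM) = 1.227 × 10^6
Step-5 factor = 1.227 × 10^6 / 76800 = 15.976
v = 2 mL / 15.976 = 0.125 mL

0.125 mL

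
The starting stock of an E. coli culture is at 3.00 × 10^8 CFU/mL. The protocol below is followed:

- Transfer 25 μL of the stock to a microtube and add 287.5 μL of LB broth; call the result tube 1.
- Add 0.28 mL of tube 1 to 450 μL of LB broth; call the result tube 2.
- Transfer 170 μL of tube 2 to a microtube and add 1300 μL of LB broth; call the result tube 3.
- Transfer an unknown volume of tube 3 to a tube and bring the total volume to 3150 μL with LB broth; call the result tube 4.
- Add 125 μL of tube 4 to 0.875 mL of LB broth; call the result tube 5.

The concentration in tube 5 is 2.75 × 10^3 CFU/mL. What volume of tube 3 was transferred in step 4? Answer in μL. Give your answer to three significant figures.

Step 1: 25 μL + 287.5 μL = 312.5 μL total → factor 312.5/25 = 12.5
Step 2: 0.28 mL + 450 μL = 0.73 mL total → factor 0.73/0.28 = 2.6071
Step 3: 170 μL + 1300 μL = 1470 μL total → factor 1470/170 = 8.6471
Step 4: v brought to 3150 μL → factor = 3150 μL/v
Step 5: 125 μL + 0.875 mL = 1000 μL total → factor 1000/125 = 8
Product of known-step factors = 2254.4
Overall factor = 3.00 × 10^8 CFU/mL / (2.75 × 10^3 CFU/mL) = 1.0909 × 10^5
Step-4 factor = 1.0909 × 10^5 / 2254.4 = 48.39
v = 3150 μL / 48.39 = 65.1 μL

65.1 μL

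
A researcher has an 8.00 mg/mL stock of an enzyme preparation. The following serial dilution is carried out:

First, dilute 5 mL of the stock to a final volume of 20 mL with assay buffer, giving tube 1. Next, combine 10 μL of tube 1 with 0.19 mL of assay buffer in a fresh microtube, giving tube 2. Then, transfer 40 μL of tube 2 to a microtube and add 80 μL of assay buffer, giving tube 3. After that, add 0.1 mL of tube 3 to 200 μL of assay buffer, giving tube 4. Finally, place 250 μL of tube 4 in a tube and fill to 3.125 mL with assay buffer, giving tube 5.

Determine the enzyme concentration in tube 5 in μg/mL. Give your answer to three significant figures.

Step 1: 5 mL brought to 20 mL → factor 20/5 = 4
Step 2: 10 μL + 0.19 mL = 200 μL total → factor 200/10 = 20
Step 3: 40 μL + 80 μL = 120 μL total → factor 120/40 = 3
Step 4: 0.1 mL + 200 μL = 0.3 mL total → factor 0.3/0.1 = 3
Step 5: 250 μL brought to 3.125 mL → factor 3125/250 = 12.5
Overall dilution factor = 4 × 20 × 3 × 3 × 12.5 = 9000
Final = 8.00 mg/mL / 9000 = 0.0008889 mg/mL = 0.889 μg/mL

0.889 μg/mL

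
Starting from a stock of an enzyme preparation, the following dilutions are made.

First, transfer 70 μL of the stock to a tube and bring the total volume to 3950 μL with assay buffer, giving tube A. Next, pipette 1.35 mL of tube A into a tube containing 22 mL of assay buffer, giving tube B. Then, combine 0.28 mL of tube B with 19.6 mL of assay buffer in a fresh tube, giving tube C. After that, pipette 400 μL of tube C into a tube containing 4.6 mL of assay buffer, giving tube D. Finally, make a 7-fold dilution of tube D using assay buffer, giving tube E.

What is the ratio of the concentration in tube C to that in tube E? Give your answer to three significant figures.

87.5

Step 1: 70 μL brought to 3950 μL → factor 3950/70 = 56.429
Step 2: 1.35 mL + 22 mL = 23.35 mL total → factor 23.35/1.35 = 17.296
Step 3: 0.28 mL + 19.6 mL = 19.88 mL total → factor 19.88/0.28 = 71
Step 4: 400 μL + 4.6 mL = 5000 μL total → factor 5000/400 = 12.5
Step 5: 7-fold → factor 7
Dilution factor to tube C = 69296; to tube E = 6.0634 × 10^6
[tube C]/[tube E] = (factor to tube E)/(factor to tube C) = 6.0634 × 10^6/69296 = 87.5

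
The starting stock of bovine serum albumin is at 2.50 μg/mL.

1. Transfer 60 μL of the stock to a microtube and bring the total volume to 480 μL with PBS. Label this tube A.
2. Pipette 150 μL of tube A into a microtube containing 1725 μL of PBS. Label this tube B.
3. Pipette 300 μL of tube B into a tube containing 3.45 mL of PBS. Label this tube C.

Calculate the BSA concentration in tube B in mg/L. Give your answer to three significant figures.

0.0250 mg/L

Step 1: 60 μL brought to 480 μL → factor 480/60 = 8
Step 2: 150 μL + 1725 μL = 1875 μL total → factor 1875/150 = 12.5
Dilution factor through tube B = 8 × 12.5 = 100
[tube B] = 2.50 μg/mL / 100 = 0.02500 μg/mL = 0.0250 mg/L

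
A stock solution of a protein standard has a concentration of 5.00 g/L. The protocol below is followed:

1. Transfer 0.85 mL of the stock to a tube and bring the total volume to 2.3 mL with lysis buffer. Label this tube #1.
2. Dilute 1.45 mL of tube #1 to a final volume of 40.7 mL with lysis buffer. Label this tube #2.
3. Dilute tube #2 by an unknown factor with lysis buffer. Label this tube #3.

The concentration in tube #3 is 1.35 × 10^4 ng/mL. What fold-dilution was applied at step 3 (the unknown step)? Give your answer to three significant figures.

4.88-fold

Step 1: 0.85 mL brought to 2.3 mL → factor 2.3/0.85 = 2.7059
Step 2: 1.45 mL brought to 40.7 mL → factor 40.7/1.45 = 28.069
Step 3: unknown factor x
Product of known-step factors = 75.951
Overall factor = 5.00 g/L / (1.35 × 10^4 ng/mL) = 370.37
x = 370.37 / 75.951 = 4.88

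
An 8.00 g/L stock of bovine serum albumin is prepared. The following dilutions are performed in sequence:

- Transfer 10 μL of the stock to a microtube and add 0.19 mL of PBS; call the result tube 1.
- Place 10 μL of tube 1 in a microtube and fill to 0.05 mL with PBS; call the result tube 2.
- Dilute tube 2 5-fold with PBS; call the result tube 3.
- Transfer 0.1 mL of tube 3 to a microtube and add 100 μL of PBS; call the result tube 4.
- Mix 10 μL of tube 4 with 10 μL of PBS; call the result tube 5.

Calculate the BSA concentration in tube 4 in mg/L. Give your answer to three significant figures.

8.00 mg/L

Step 1: 10 μL + 0.19 mL = 200 μL total → factor 200/10 = 20
Step 2: 10 μL brought to 0.05 mL → factor 50/10 = 5
Step 3: 5-fold → factor 5
Step 4: 0.1 mL + 100 μL = 0.2 mL total → factor 0.2/0.1 = 2
Dilution factor through tube 4 = 20 × 5 × 5 × 2 = 1000
[tube 4] = 8.00 g/L / 1000 = 0.008000 g/L = 8.00 mg/L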